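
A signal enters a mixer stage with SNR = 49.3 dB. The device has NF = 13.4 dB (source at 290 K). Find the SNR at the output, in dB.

By definition F = SNR_in/SNR_out, so in dB: SNR_out = SNR_in − NF
SNR_out = 49.3 − 13.4 = 35.9 dB

35.9 dB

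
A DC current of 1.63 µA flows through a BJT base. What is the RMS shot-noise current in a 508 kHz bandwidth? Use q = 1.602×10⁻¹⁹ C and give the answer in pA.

515 pA

I_n = √(2qI·B)
2qI·B = 2 × 1.602×10⁻¹⁹ × 1.63×10⁻⁶ × 5.08×10⁵ = 2.65×10⁻¹⁹ A²
I_n = √(2.65×10⁻¹⁹) = 5.15×10⁻¹⁰ A = 515 pA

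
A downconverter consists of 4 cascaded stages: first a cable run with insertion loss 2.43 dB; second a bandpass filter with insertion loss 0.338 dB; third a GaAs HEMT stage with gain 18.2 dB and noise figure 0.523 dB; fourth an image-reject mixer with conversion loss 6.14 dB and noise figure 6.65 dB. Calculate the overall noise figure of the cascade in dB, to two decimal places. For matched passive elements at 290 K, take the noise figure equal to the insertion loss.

Convert to linear (a loss of L dB is a gain of −L dB): F_i = 10^(NF_i/10), G_i = 10^(G_i,dB/10)
  Stage 1: F_1 = 10^(2.43/10) = 1.750, G_1 = 10^(−2.43/10) = 0.5715
  Stage 2: F_2 = 10^(0.338/10) = 1.081, G_2 = 10^(−0.338/10) = 0.9251
  Stage 3: F_3 = 10^(0.523/10) = 1.128, G_3 = 10^(18.2/10) = 66.07
  Stage 4: F_4 = 10^(6.65/10) = 4.624, G_4 = 10^(−6.14/10) = 0.2432
Friis cascade:
  F = 1.750 + (1.081 − 1)/0.5715 + (1.128 − 1)/0.5287 + (4.624 − 1)/34.93 = 2.237
NF = 10 log₁₀(2.237) = 3.50 dB

3.50 dB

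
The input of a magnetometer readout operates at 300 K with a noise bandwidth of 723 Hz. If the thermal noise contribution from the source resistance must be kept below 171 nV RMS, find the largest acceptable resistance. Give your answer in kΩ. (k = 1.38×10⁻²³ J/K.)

2.44 kΩ

Johnson–Nyquist: V_n = √(4kTRB) ⇒ R = V_n² / (4kTB)
4kTB = 4 × 1.38×10⁻²³ × 300 × 7.23×10² = 1.20×10⁻¹⁷
R = (1.71×10⁻⁷)² / 1.20×10⁻¹⁷ = 2.44×10³ Ω = 2.44 kΩ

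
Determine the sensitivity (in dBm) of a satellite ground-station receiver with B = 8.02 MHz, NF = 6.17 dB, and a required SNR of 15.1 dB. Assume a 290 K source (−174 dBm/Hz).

−83.7 dBm

Sensitivity = −174 + 10 log₁₀(B) + NF + SNR_min
= −174 + 69.04 + 6.17 + 15.1
= −83.69 dBm → −83.7 dBm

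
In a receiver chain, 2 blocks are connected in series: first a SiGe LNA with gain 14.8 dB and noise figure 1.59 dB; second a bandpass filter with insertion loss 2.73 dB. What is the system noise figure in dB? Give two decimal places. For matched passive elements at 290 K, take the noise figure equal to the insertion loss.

Convert to linear (a loss of L dB is a gain of −L dB): F_i = 10^(NF_i/10), G_i = 10^(G_i,dB/10)
  Stage 1: F_1 = 10^(1.59/10) = 1.442, G_1 = 10^(14.8/10) = 30.20
  Stage 2: F_2 = 10^(2.73/10) = 1.875, G_2 = 10^(−2.73/10) = 0.5333
Friis cascade:
  F = 1.442 + (1.875 − 1)/30.20 = 1.471
NF = 10 log₁₀(1.471) = 1.68 dB

1.68 dB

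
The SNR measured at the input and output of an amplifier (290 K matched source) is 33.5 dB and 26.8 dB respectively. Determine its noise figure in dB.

6.7 dB

NF (dB) = SNR_in(dB) − SNR_out(dB) when the source is at T₀
NF = 33.5 − 26.8 = 6.7 dB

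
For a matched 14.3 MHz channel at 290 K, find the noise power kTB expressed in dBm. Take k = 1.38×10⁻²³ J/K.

P_n = kTB = 1.38×10⁻²³ × 290 × 1.43×10⁷ = 5.72×10⁻¹⁴ W
In dBm: 10 log₁₀(5.72×10⁻¹⁴ / 10⁻³) = −102.4 dBm

−102.4 dBm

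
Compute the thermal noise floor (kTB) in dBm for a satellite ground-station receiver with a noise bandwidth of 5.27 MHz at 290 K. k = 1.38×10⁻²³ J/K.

−106.8 dBm

P_n = kTB = 1.38×10⁻²³ × 290 × 5.27×10⁶ = 2.11×10⁻¹⁴ W
In dBm: 10 log₁₀(2.11×10⁻¹⁴ / 10⁻³) = −106.8 dBm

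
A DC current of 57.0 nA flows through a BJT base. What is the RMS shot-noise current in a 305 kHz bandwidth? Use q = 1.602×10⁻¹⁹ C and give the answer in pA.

74.6 pA

I_n = √(2qI·B)
2qI·B = 2 × 1.602×10⁻¹⁹ × 5.70×10⁻⁸ × 3.05×10⁵ = 5.57×10⁻²¹ A²
I_n = √(5.57×10⁻²¹) = 7.46×10⁻¹¹ A = 74.6 pA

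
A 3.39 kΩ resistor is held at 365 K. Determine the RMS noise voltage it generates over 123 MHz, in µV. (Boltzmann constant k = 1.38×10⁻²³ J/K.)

91.7 µV

V_n = √(4kTRB)
4kTRB = 4 × 1.38×10⁻²³ × 365 × 3.39×10³ × 1.23×10⁸ = 8.40×10⁻⁹ V²
V_n = √(8.40×10⁻⁹) = 9.17×10⁻⁵ V = 91.7 µV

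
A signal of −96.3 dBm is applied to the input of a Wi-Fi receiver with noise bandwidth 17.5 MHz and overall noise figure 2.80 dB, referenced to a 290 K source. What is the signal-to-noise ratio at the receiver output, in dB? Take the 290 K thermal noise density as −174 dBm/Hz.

2.5 dB

Noise floor: N = −174 + 10 log₁₀(B) + NF
10 log₁₀(1.75×10⁷) = 72.43 dB
N = −174 + 72.43 + 2.80 = −98.77 dBm
SNR = P_sig − N = −96.3 − (−98.77) = 2.47 dB → 2.5 dB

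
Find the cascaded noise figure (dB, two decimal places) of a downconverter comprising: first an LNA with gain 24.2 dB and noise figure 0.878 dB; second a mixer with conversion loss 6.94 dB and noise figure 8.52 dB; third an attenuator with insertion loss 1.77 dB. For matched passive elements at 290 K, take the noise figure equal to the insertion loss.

0.99 dB

Convert to linear (a loss of L dB is a gain of −L dB): F_i = 10^(NF_i/10), G_i = 10^(G_i,dB/10)
  Stage 1: F_1 = 10^(0.878/10) = 1.224, G_1 = 10^(24.2/10) = 263.0
  Stage 2: F_2 = 10^(8.52/10) = 7.112, G_2 = 10^(−6.94/10) = 0.2023
  Stage 3: F_3 = 10^(1.77/10) = 1.503, G_3 = 10^(−1.77/10) = 0.6653
Friis cascade:
  F = 1.224 + (7.112 − 1)/263.0 + (1.503 − 1)/53.21 = 1.257
NF = 10 log₁₀(1.257) = 0.99 dB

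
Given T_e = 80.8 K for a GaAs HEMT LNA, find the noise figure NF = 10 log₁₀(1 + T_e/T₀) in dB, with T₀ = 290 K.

1.07 dB

F = 1 + T_e/T₀ = 1 + 80.8/290 = 1.27862
NF = 10 log₁₀(1.27862) = 1.07 dB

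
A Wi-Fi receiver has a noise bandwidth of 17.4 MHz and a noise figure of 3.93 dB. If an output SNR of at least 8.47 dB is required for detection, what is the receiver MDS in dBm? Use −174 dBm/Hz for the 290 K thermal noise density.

−89.2 dBm

Sensitivity = −174 + 10 log₁₀(B) + NF + SNR_min
= −174 + 72.41 + 3.93 + 8.47
= −89.19 dBm → −89.2 dBm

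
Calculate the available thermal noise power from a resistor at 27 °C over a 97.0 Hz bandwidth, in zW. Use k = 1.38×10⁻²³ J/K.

T = 27 °C + 273.15 = 300.15 K
P_n = kTB = 1.38×10⁻²³ × 300.15 × 9.70×10¹ = 4.02×10⁻¹⁹ W = 402 zW

402 zW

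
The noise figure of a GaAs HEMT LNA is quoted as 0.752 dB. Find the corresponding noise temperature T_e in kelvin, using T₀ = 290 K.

F = 10^(0.752/10) = 1.18905
T_e = (F − 1)·T₀ = (1.18905 − 1) × 290 = 54.8 K

54.8 K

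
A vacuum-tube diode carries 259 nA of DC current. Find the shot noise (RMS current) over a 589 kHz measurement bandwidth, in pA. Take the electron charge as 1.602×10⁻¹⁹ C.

I_n = √(2qI·B)
2qI·B = 2 × 1.602×10⁻¹⁹ × 2.59×10⁻⁷ × 5.89×10⁵ = 4.89×10⁻²⁰ A²
I_n = √(4.89×10⁻²⁰) = 2.21×10⁻¹⁰ A = 221 pA

221 pA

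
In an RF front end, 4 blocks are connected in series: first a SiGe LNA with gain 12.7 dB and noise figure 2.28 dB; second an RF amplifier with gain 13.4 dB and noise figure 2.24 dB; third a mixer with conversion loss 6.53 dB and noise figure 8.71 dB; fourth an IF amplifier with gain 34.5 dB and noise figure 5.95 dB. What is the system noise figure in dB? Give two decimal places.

2.49 dB

Convert to linear (a loss of L dB is a gain of −L dB): F_i = 10^(NF_i/10), G_i = 10^(G_i,dB/10)
  Stage 1: F_1 = 10^(2.28/10) = 1.690, G_1 = 10^(12.7/10) = 18.62
  Stage 2: F_2 = 10^(2.24/10) = 1.675, G_2 = 10^(13.4/10) = 21.88
  Stage 3: F_3 = 10^(8.71/10) = 7.430, G_3 = 10^(−6.53/10) = 0.2223
  Stage 4: F_4 = 10^(5.95/10) = 3.936, G_4 = 10^(34.5/10) = 2818
Friis cascade:
  F = 1.690 + (1.675 − 1)/18.62 + (7.430 − 1)/407.4 + (3.936 − 1)/90.57 = 1.775
NF = 10 log₁₀(1.775) = 2.49 dB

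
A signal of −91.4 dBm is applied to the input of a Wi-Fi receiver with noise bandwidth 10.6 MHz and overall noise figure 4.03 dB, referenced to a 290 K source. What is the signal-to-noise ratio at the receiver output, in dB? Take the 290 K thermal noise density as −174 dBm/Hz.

8.3 dB

Noise floor: N = −174 + 10 log₁₀(B) + NF
10 log₁₀(1.06×10⁷) = 70.25 dB
N = −174 + 70.25 + 4.03 = −99.72 dBm
SNR = P_sig − N = −91.4 − (−99.72) = 8.32 dB → 8.3 dB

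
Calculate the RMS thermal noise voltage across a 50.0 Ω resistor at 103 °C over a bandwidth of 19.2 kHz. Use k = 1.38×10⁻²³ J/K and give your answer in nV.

141 nV

T = 103 °C + 273.15 = 376.15 K
V_n = √(4kTRB)
4kTRB = 4 × 1.38×10⁻²³ × 376.15 × 5.00×10¹ × 1.92×10⁴ = 1.99×10⁻¹⁴ V²
V_n = √(1.99×10⁻¹⁴) = 1.41×10⁻⁷ V = 141 nV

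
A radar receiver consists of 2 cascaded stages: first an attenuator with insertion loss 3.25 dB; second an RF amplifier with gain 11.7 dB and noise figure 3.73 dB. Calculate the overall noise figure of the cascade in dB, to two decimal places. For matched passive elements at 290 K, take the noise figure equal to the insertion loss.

6.98 dB

Convert to linear (a loss of L dB is a gain of −L dB): F_i = 10^(NF_i/10), G_i = 10^(G_i,dB/10)
  Stage 1: F_1 = 10^(3.25/10) = 2.113, G_1 = 10^(−3.25/10) = 0.4732
  Stage 2: F_2 = 10^(3.73/10) = 2.360, G_2 = 10^(11.7/10) = 14.79
Friis cascade:
  F = 2.113 + (2.360 − 1)/0.4732 = 4.989
NF = 10 log₁₀(4.989) = 6.98 dB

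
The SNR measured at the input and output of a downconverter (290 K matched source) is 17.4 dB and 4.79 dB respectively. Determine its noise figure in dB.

12.61 dB

NF (dB) = SNR_in(dB) − SNR_out(dB) when the source is at T₀
NF = 17.4 − 4.79 = 12.61 dB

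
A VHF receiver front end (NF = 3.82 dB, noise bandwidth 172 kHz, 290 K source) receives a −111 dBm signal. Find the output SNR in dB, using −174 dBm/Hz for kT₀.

6.8 dB

Noise floor: N = −174 + 10 log₁₀(B) + NF
10 log₁₀(1.72×10⁵) = 52.36 dB
N = −174 + 52.36 + 3.82 = −117.82 dBm
SNR = P_sig − N = −111 − (−117.82) = 6.82 dB → 6.8 dB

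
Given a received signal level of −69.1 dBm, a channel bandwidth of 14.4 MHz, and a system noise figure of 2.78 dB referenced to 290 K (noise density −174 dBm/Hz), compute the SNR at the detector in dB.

Noise floor: N = −174 + 10 log₁₀(B) + NF
10 log₁₀(1.44×10⁷) = 71.58 dB
N = −174 + 71.58 + 2.78 = −99.64 dBm
SNR = P_sig − N = −69.1 − (−99.64) = 30.54 dB → 30.5 dB

30.5 dB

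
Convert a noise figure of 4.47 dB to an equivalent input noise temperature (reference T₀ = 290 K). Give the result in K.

F = 10^(4.47/10) = 2.79898
T_e = (F − 1)·T₀ = (2.79898 − 1) × 290 = 522 K

522 K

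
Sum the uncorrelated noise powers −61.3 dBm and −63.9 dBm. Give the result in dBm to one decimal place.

Convert to linear, add, convert back:
P₁ = 7.41×10⁻¹⁰ W, P₂ = 4.07×10⁻¹⁰ W
P_tot = 1.15×10⁻⁹ W → 10 log₁₀(P_tot / 10⁻³) = −59.4 dBm

−59.4 dBm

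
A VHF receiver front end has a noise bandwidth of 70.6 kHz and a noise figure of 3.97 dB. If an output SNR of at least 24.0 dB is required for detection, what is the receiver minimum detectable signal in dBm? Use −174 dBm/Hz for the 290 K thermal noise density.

−97.5 dBm

Sensitivity = −174 + 10 log₁₀(B) + NF + SNR_min
= −174 + 48.49 + 3.97 + 24.0
= −97.54 dBm → −97.5 dBm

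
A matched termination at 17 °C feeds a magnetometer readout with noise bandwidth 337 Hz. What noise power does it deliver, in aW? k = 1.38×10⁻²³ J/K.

1.35 aW

T = 17 °C + 273.15 = 290.15 K
P_n = kTB = 1.38×10⁻²³ × 290.15 × 3.37×10² = 1.35×10⁻¹⁸ W = 1.35 aW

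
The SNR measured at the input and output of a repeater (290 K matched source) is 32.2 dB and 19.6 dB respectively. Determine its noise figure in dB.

NF (dB) = SNR_in(dB) − SNR_out(dB) when the source is at T₀
NF = 32.2 − 19.6 = 12.6 dB

12.6 dB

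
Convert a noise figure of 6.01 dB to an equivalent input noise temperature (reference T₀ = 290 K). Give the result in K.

F = 10^(6.01/10) = 3.99025
T_e = (F − 1)·T₀ = (3.99025 − 1) × 290 = 867 K

867 K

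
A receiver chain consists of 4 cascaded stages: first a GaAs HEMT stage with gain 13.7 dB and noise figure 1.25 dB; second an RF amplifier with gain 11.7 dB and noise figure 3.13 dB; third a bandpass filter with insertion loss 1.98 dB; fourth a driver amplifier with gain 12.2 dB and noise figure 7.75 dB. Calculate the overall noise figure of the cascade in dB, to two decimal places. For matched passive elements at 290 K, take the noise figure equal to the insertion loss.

Convert to linear (a loss of L dB is a gain of −L dB): F_i = 10^(NF_i/10), G_i = 10^(G_i,dB/10)
  Stage 1: F_1 = 10^(1.25/10) = 1.334, G_1 = 10^(13.7/10) = 23.44
  Stage 2: F_2 = 10^(3.13/10) = 2.056, G_2 = 10^(11.7/10) = 14.79
  Stage 3: F_3 = 10^(1.98/10) = 1.578, G_3 = 10^(−1.98/10) = 0.6339
  Stage 4: F_4 = 10^(7.75/10) = 5.957, G_4 = 10^(12.2/10) = 16.60
Friis cascade:
  F = 1.334 + (2.056 − 1)/23.44 + (1.578 − 1)/346.7 + (5.957 − 1)/219.8 = 1.403
NF = 10 log₁₀(1.403) = 1.47 dB

1.47 dB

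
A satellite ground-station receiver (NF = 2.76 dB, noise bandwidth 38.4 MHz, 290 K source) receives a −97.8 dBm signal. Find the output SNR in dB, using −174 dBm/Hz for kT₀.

Noise floor: N = −174 + 10 log₁₀(B) + NF
10 log₁₀(3.84×10⁷) = 75.84 dB
N = −174 + 75.84 + 2.76 = −95.40 dBm
SNR = P_sig − N = −97.8 − (−95.40) = −2.40 dB → −2.4 dB

−2.4 dB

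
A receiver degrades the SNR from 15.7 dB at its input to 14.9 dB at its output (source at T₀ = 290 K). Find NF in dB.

0.8 dB

NF (dB) = SNR_in(dB) − SNR_out(dB) when the source is at T₀
NF = 15.7 − 14.9 = 0.8 dB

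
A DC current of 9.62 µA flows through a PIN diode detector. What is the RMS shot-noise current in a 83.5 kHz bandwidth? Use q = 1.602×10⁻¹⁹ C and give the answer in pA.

507 pA

I_n = √(2qI·B)
2qI·B = 2 × 1.602×10⁻¹⁹ × 9.62×10⁻⁶ × 8.35×10⁴ = 2.57×10⁻¹⁹ A²
I_n = √(2.57×10⁻¹⁹) = 5.07×10⁻¹⁰ A = 507 pA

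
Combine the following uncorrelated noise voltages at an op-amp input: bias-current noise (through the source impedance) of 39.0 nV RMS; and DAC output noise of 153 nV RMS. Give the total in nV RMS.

158 nV

Uncorrelated sources add in power (mean-square): V_tot = √(ΣV_i²)
V_tot = √[(3.90×10⁻⁸)² + (1.53×10⁻⁷)²] = 1.58×10⁻⁷ V = 158 nV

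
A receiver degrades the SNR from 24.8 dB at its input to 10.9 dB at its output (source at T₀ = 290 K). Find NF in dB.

13.9 dB

NF (dB) = SNR_in(dB) − SNR_out(dB) when the source is at T₀
NF = 24.8 − 10.9 = 13.9 dB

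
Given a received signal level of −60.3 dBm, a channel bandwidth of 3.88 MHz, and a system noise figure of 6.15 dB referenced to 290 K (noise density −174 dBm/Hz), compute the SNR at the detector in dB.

Noise floor: N = −174 + 10 log₁₀(B) + NF
10 log₁₀(3.88×10⁶) = 65.89 dB
N = −174 + 65.89 + 6.15 = −101.96 dBm
SNR = P_sig − N = −60.3 − (−101.96) = 41.66 dB → 41.7 dB

41.7 dB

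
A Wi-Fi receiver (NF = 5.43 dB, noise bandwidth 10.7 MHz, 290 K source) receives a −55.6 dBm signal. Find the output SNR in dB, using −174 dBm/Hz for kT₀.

Noise floor: N = −174 + 10 log₁₀(B) + NF
10 log₁₀(1.07×10⁷) = 70.29 dB
N = −174 + 70.29 + 5.43 = −98.28 dBm
SNR = P_sig − N = −55.6 − (−98.28) = 42.68 dB → 42.7 dB

42.7 dB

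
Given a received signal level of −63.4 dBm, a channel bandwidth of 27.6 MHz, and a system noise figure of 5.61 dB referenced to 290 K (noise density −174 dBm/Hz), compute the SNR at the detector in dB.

Noise floor: N = −174 + 10 log₁₀(B) + NF
10 log₁₀(2.76×10⁷) = 74.41 dB
N = −174 + 74.41 + 5.61 = −93.98 dBm
SNR = P_sig − N = −63.4 − (−93.98) = 30.58 dB → 30.6 dB

30.6 dB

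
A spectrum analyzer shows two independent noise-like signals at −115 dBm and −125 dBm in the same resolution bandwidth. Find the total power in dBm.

Convert to linear, add, convert back:
P₁ = 3.16×10⁻¹⁵ W, P₂ = 3.16×10⁻¹⁶ W
P_tot = 3.48×10⁻¹⁵ W → 10 log₁₀(P_tot / 10⁻³) = −114.6 dBm

−114.6 dBm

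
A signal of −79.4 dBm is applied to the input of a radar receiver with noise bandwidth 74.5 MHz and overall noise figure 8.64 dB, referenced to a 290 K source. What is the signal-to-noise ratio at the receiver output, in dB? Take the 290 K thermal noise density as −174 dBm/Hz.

7.2 dB

Noise floor: N = −174 + 10 log₁₀(B) + NF
10 log₁₀(7.45×10⁷) = 78.72 dB
N = −174 + 78.72 + 8.64 = −86.64 dBm
SNR = P_sig − N = −79.4 − (−86.64) = 7.24 dB → 7.2 dB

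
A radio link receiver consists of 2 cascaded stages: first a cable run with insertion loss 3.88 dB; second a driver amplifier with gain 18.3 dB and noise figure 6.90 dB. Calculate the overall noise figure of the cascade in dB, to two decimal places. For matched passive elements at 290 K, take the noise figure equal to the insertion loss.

Convert to linear (a loss of L dB is a gain of −L dB): F_i = 10^(NF_i/10), G_i = 10^(G_i,dB/10)
  Stage 1: F_1 = 10^(3.88/10) = 2.443, G_1 = 10^(−3.88/10) = 0.4093
  Stage 2: F_2 = 10^(6.90/10) = 4.898, G_2 = 10^(18.3/10) = 67.61
Friis cascade:
  F = 2.443 + (4.898 − 1)/0.4093 = 11.97
NF = 10 log₁₀(11.97) = 10.78 dB

10.78 dB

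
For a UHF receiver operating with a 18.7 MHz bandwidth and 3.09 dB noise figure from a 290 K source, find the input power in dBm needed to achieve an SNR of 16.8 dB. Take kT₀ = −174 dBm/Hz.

−81.4 dBm

Sensitivity = −174 + 10 log₁₀(B) + NF + SNR_min
= −174 + 72.72 + 3.09 + 16.8
= −81.39 dBm → −81.4 dBm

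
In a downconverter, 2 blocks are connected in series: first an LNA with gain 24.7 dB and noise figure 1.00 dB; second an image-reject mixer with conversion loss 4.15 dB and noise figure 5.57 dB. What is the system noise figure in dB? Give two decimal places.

Convert to linear (a loss of L dB is a gain of −L dB): F_i = 10^(NF_i/10), G_i = 10^(G_i,dB/10)
  Stage 1: F_1 = 10^(1.00/10) = 1.259, G_1 = 10^(24.7/10) = 295.1
  Stage 2: F_2 = 10^(5.57/10) = 3.606, G_2 = 10^(−4.15/10) = 0.3846
Friis cascade:
  F = 1.259 + (3.606 − 1)/295.1 = 1.268
NF = 10 log₁₀(1.268) = 1.03 dB

1.03 dB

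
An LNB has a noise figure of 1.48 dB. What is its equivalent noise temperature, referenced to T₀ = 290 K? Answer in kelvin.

F = 10^(1.48/10) = 1.40605
T_e = (F − 1)·T₀ = (1.40605 − 1) × 290 = 118 K

118 K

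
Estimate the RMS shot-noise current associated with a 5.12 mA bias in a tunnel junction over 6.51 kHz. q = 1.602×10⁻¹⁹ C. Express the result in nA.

3.27 nA

I_n = √(2qI·B)
2qI·B = 2 × 1.602×10⁻¹⁹ × 5.12×10⁻³ × 6.51×10³ = 1.07×10⁻¹⁷ A²
I_n = √(1.07×10⁻¹⁷) = 3.27×10⁻⁹ A = 3.27 nA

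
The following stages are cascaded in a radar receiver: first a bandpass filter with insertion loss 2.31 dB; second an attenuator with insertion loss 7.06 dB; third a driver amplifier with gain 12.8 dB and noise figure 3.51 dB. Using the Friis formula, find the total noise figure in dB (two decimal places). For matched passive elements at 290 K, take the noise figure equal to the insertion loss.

Convert to linear (a loss of L dB is a gain of −L dB): F_i = 10^(NF_i/10), G_i = 10^(G_i,dB/10)
  Stage 1: F_1 = 10^(2.31/10) = 1.702, G_1 = 10^(−2.31/10) = 0.5875
  Stage 2: F_2 = 10^(7.06/10) = 5.082, G_2 = 10^(−7.06/10) = 0.1968
  Stage 3: F_3 = 10^(3.51/10) = 2.244, G_3 = 10^(12.8/10) = 19.05
Friis cascade:
  F = 1.702 + (5.082 − 1)/0.5875 + (2.244 − 1)/0.1156 = 19.41
NF = 10 log₁₀(19.41) = 12.88 dB

12.88 dB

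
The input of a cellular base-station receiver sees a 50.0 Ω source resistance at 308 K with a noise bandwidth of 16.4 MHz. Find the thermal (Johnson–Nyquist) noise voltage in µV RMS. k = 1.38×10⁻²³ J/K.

3.73 µV

V_n = √(4kTRB)
4kTRB = 4 × 1.38×10⁻²³ × 308 × 5.00×10¹ × 1.64×10⁷ = 1.39×10⁻¹¹ V²
V_n = √(1.39×10⁻¹¹) = 3.73×10⁻⁶ V = 3.73 µV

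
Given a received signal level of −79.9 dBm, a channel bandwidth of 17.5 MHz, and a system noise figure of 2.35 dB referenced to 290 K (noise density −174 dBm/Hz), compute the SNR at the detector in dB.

19.3 dB

Noise floor: N = −174 + 10 log₁₀(B) + NF
10 log₁₀(1.75×10⁷) = 72.43 dB
N = −174 + 72.43 + 2.35 = −99.22 dBm
SNR = P_sig − N = −79.9 − (−99.22) = 19.32 dB → 19.3 dB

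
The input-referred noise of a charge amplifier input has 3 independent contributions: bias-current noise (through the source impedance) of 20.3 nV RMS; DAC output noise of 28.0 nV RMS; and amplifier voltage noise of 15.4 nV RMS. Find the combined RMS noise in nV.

Uncorrelated sources add in power (mean-square): V_tot = √(ΣV_i²)
V_tot = √[(2.03×10⁻⁸)² + (2.80×10⁻⁸)² + (1.54×10⁻⁸)²] = 3.79×10⁻⁸ V = 37.9 nV

37.9 nV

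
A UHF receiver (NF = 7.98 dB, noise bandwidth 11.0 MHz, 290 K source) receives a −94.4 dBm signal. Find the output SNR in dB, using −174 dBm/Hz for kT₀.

1.2 dB

Noise floor: N = −174 + 10 log₁₀(B) + NF
10 log₁₀(1.10×10⁷) = 70.41 dB
N = −174 + 70.41 + 7.98 = −95.61 dBm
SNR = P_sig − N = −94.4 − (−95.61) = 1.21 dB → 1.2 dB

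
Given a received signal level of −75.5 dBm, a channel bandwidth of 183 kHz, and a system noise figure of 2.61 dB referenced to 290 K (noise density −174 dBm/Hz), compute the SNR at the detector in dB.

Noise floor: N = −174 + 10 log₁₀(B) + NF
10 log₁₀(1.83×10⁵) = 52.62 dB
N = −174 + 52.62 + 2.61 = −118.77 dBm
SNR = P_sig − N = −75.5 − (−118.77) = 43.27 dB → 43.3 dB

43.3 dB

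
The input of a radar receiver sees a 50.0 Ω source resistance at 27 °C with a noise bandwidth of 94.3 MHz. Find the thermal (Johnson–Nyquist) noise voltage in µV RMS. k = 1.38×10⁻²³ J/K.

8.84 µV

T = 27 °C + 273.15 = 300.15 K
V_n = √(4kTRB)
4kTRB = 4 × 1.38×10⁻²³ × 300.15 × 5.00×10¹ × 9.43×10⁷ = 7.81×10⁻¹¹ V²
V_n = √(7.81×10⁻¹¹) = 8.84×10⁻⁶ V = 8.84 µV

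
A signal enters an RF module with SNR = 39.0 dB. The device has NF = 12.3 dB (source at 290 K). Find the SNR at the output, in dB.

26.7 dB

By definition F = SNR_in/SNR_out, so in dB: SNR_out = SNR_in − NF
SNR_out = 39.0 − 12.3 = 26.7 dB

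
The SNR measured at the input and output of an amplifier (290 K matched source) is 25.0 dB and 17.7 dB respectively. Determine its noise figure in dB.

NF (dB) = SNR_in(dB) − SNR_out(dB) when the source is at T₀
NF = 25.0 − 17.7 = 7.3 dB

7.3 dB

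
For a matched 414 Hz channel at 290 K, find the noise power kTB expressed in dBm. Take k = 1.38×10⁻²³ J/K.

P_n = kTB = 1.38×10⁻²³ × 290 × 4.14×10² = 1.66×10⁻¹⁸ W
In dBm: 10 log₁₀(1.66×10⁻¹⁸ / 10⁻³) = −147.8 dBm

−147.8 dBm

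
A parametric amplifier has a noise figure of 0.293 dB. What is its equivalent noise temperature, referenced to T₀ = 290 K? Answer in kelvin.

F = 10^(0.293/10) = 1.06979
T_e = (F − 1)·T₀ = (1.06979 − 1) × 290 = 20.2 K

20.2 K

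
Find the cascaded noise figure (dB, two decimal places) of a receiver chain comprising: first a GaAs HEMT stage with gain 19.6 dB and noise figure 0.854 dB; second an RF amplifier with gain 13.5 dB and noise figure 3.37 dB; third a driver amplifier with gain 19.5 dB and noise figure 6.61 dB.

0.91 dB

Convert to linear (a loss of L dB is a gain of −L dB): F_i = 10^(NF_i/10), G_i = 10^(G_i,dB/10)
  Stage 1: F_1 = 10^(0.854/10) = 1.217, G_1 = 10^(19.6/10) = 91.20
  Stage 2: F_2 = 10^(3.37/10) = 2.173, G_2 = 10^(13.5/10) = 22.39
  Stage 3: F_3 = 10^(6.61/10) = 4.581, G_3 = 10^(19.5/10) = 89.13
Friis cascade:
  F = 1.217 + (2.173 − 1)/91.20 + (4.581 − 1)/2042 = 1.232
NF = 10 log₁₀(1.232) = 0.91 dB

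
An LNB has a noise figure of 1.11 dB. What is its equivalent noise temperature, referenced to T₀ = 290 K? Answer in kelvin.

84.5 K

F = 10^(1.11/10) = 1.29122
T_e = (F − 1)·T₀ = (1.29122 − 1) × 290 = 84.5 K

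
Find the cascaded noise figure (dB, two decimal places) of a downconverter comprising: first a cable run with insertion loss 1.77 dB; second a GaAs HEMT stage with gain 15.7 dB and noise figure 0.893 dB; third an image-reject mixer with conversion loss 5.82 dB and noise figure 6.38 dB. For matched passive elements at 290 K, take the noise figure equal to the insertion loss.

Convert to linear (a loss of L dB is a gain of −L dB): F_i = 10^(NF_i/10), G_i = 10^(G_i,dB/10)
  Stage 1: F_1 = 10^(1.77/10) = 1.503, G_1 = 10^(−1.77/10) = 0.6653
  Stage 2: F_2 = 10^(0.893/10) = 1.228, G_2 = 10^(15.7/10) = 37.15
  Stage 3: F_3 = 10^(6.38/10) = 4.345, G_3 = 10^(−5.82/10) = 0.2618
Friis cascade:
  F = 1.503 + (1.228 − 1)/0.6653 + (4.345 − 1)/24.72 = 1.982
NF = 10 log₁₀(1.982) = 2.97 dB

2.97 dB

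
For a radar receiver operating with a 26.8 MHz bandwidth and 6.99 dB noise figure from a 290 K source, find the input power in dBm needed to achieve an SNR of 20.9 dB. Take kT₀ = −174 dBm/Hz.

Sensitivity = −174 + 10 log₁₀(B) + NF + SNR_min
= −174 + 74.28 + 6.99 + 20.9
= −71.83 dBm → −71.8 dBm

−71.8 dBm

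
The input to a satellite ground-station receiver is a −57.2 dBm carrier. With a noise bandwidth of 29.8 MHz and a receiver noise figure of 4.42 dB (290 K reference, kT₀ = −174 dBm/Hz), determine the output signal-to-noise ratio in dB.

Noise floor: N = −174 + 10 log₁₀(B) + NF
10 log₁₀(2.98×10⁷) = 74.74 dB
N = −174 + 74.74 + 4.42 = −94.84 dBm
SNR = P_sig − N = −57.2 − (−94.84) = 37.64 dB → 37.6 dB

37.6 dB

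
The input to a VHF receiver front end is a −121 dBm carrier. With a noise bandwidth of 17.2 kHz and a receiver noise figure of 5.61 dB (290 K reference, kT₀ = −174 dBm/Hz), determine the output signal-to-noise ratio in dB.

Noise floor: N = −174 + 10 log₁₀(B) + NF
10 log₁₀(1.72×10⁴) = 42.36 dB
N = −174 + 42.36 + 5.61 = −126.03 dBm
SNR = P_sig − N = −121 − (−126.03) = 5.03 dB → 5.0 dB

5.0 dB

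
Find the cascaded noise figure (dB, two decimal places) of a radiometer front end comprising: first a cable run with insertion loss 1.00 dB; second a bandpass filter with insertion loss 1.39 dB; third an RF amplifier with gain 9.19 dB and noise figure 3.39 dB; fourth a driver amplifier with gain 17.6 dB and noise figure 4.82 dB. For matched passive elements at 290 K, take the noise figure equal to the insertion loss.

Convert to linear (a loss of L dB is a gain of −L dB): F_i = 10^(NF_i/10), G_i = 10^(G_i,dB/10)
  Stage 1: F_1 = 10^(1.00/10) = 1.259, G_1 = 10^(−1.00/10) = 0.7943
  Stage 2: F_2 = 10^(1.39/10) = 1.377, G_2 = 10^(−1.39/10) = 0.7261
  Stage 3: F_3 = 10^(3.39/10) = 2.183, G_3 = 10^(9.19/10) = 8.299
  Stage 4: F_4 = 10^(4.82/10) = 3.034, G_4 = 10^(17.6/10) = 57.54
Friis cascade:
  F = 1.259 + (1.377 − 1)/0.7943 + (2.183 − 1)/0.5768 + (3.034 − 1)/4.786 = 4.209
NF = 10 log₁₀(4.209) = 6.24 dB

6.24 dB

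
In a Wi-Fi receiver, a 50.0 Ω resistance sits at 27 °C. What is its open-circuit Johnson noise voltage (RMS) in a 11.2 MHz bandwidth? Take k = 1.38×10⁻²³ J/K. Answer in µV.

T = 27 °C + 273.15 = 300.15 K
V_n = √(4kTRB)
4kTRB = 4 × 1.38×10⁻²³ × 300.15 × 5.00×10¹ × 1.12×10⁷ = 9.28×10⁻¹² V²
V_n = √(9.28×10⁻¹²) = 3.05×10⁻⁶ V = 3.05 µV

3.05 µV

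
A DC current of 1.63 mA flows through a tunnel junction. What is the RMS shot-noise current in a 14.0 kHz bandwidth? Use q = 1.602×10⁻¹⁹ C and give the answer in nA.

I_n = √(2qI·B)
2qI·B = 2 × 1.602×10⁻¹⁹ × 1.63×10⁻³ × 1.40×10⁴ = 7.31×10⁻¹⁸ A²
I_n = √(7.31×10⁻¹⁸) = 2.70×10⁻⁹ A = 2.70 nA

2.70 nA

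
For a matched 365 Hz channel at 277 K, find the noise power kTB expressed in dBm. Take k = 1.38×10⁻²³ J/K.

P_n = kTB = 1.38×10⁻²³ × 277 × 3.65×10² = 1.40×10⁻¹⁸ W
In dBm: 10 log₁₀(1.40×10⁻¹⁸ / 10⁻³) = −148.6 dBm

−148.6 dBm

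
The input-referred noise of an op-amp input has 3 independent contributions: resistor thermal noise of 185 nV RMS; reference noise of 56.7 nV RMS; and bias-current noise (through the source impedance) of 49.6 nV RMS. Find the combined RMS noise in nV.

Uncorrelated sources add in power (mean-square): V_tot = √(ΣV_i²)
V_tot = √[(1.85×10⁻⁷)² + (5.67×10⁻⁸)² + (4.96×10⁻⁸)²] = 2.00×10⁻⁷ V = 200 nV

200 nV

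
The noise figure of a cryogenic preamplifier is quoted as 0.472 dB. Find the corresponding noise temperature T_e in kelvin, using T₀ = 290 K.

F = 10^(0.472/10) = 1.11481
T_e = (F − 1)·T₀ = (1.11481 − 1) × 290 = 33.3 K

33.3 K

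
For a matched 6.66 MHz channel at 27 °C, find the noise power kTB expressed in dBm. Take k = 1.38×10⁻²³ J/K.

T = 27 °C + 273.15 = 300.15 K
P_n = kTB = 1.38×10⁻²³ × 300.15 × 6.66×10⁶ = 2.76×10⁻¹⁴ W
In dBm: 10 log₁₀(2.76×10⁻¹⁴ / 10⁻³) = −105.6 dBm

−105.6 dBm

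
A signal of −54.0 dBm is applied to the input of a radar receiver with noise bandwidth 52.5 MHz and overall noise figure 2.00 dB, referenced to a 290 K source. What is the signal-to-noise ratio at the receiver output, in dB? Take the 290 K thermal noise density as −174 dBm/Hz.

Noise floor: N = −174 + 10 log₁₀(B) + NF
10 log₁₀(5.25×10⁷) = 77.2 dB
N = −174 + 77.2 + 2.00 = −94.80 dBm
SNR = P_sig − N = −54.0 − (−94.80) = 40.80 dB → 40.8 dB

40.8 dB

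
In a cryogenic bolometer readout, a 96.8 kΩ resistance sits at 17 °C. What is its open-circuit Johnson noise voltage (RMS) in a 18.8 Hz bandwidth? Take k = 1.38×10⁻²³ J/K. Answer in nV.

171 nV

T = 17 °C + 273.15 = 290.15 K
V_n = √(4kTRB)
4kTRB = 4 × 1.38×10⁻²³ × 290.15 × 9.68×10⁴ × 1.88×10¹ = 2.91×10⁻¹⁴ V²
V_n = √(2.91×10⁻¹⁴) = 1.71×10⁻⁷ V = 171 nV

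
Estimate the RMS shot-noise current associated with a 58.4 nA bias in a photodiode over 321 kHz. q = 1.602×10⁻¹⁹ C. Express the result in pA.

I_n = √(2qI·B)
2qI·B = 2 × 1.602×10⁻¹⁹ × 5.84×10⁻⁸ × 3.21×10⁵ = 6.01×10⁻²¹ A²
I_n = √(6.01×10⁻²¹) = 7.75×10⁻¹¹ A = 77.5 pA

77.5 pA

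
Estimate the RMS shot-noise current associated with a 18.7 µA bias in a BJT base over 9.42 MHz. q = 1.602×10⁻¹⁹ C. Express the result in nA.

7.51 nA

I_n = √(2qI·B)
2qI·B = 2 × 1.602×10⁻¹⁹ × 1.87×10⁻⁵ × 9.42×10⁶ = 5.64×10⁻¹⁷ A²
I_n = √(5.64×10⁻¹⁷) = 7.51×10⁻⁹ A = 7.51 nA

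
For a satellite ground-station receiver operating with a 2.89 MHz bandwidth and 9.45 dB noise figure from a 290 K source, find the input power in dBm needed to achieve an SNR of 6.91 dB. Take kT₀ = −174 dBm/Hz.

−93.0 dBm

Sensitivity = −174 + 10 log₁₀(B) + NF + SNR_min
= −174 + 64.61 + 9.45 + 6.91
= −93.03 dBm → −93.0 dBm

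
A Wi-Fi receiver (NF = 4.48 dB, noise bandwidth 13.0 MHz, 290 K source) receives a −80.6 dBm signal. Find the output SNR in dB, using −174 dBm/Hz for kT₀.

17.8 dB

Noise floor: N = −174 + 10 log₁₀(B) + NF
10 log₁₀(1.30×10⁷) = 71.14 dB
N = −174 + 71.14 + 4.48 = −98.38 dBm
SNR = P_sig − N = −80.6 − (−98.38) = 17.78 dB → 17.8 dB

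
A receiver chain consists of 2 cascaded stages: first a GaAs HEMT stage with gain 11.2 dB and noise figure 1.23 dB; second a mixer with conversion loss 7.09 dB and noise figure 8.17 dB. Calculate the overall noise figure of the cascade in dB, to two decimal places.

2.43 dB

Convert to linear (a loss of L dB is a gain of −L dB): F_i = 10^(NF_i/10), G_i = 10^(G_i,dB/10)
  Stage 1: F_1 = 10^(1.23/10) = 1.327, G_1 = 10^(11.2/10) = 13.18
  Stage 2: F_2 = 10^(8.17/10) = 6.561, G_2 = 10^(−7.09/10) = 0.1954
Friis cascade:
  F = 1.327 + (6.561 − 1)/13.18 = 1.749
NF = 10 log₁₀(1.749) = 2.43 dB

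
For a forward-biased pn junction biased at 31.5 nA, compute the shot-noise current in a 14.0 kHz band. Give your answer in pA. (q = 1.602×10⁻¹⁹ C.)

I_n = √(2qI·B)
2qI·B = 2 × 1.602×10⁻¹⁹ × 3.15×10⁻⁸ × 1.40×10⁴ = 1.41×10⁻²² A²
I_n = √(1.41×10⁻²²) = 1.19×10⁻¹¹ A = 11.9 pA

11.9 pA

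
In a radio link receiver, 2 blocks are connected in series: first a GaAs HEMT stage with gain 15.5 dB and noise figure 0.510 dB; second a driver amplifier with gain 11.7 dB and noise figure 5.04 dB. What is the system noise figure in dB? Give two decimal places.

Convert to linear (a loss of L dB is a gain of −L dB): F_i = 10^(NF_i/10), G_i = 10^(G_i,dB/10)
  Stage 1: F_1 = 10^(0.510/10) = 1.125, G_1 = 10^(15.5/10) = 35.48
  Stage 2: F_2 = 10^(5.04/10) = 3.192, G_2 = 10^(11.7/10) = 14.79
Friis cascade:
  F = 1.125 + (3.192 − 1)/35.48 = 1.186
NF = 10 log₁₀(1.186) = 0.74 dB

0.74 dB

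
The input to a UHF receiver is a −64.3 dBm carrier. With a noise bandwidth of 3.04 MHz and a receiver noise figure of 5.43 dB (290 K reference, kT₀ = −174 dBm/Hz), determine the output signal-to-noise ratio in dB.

Noise floor: N = −174 + 10 log₁₀(B) + NF
10 log₁₀(3.04×10⁶) = 64.83 dB
N = −174 + 64.83 + 5.43 = −103.74 dBm
SNR = P_sig − N = −64.3 − (−103.74) = 39.44 dB → 39.4 dB

39.4 dB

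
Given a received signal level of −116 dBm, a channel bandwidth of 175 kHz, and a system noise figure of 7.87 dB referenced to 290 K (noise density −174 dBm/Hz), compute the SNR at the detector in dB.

Noise floor: N = −174 + 10 log₁₀(B) + NF
10 log₁₀(1.75×10⁵) = 52.43 dB
N = −174 + 52.43 + 7.87 = −113.70 dBm
SNR = P_sig − N = −116 − (−113.70) = −2.30 dB → −2.3 dB

−2.3 dB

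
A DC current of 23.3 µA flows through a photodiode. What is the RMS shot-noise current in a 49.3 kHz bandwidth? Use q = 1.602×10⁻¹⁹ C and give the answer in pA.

607 pA

I_n = √(2qI·B)
2qI·B = 2 × 1.602×10⁻¹⁹ × 2.33×10⁻⁵ × 4.93×10⁴ = 3.68×10⁻¹⁹ A²
I_n = √(3.68×10⁻¹⁹) = 6.07×10⁻¹⁰ A = 607 pA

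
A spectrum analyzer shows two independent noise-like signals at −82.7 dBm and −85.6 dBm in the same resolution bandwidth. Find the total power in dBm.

−80.9 dBm

Convert to linear, add, convert back:
P₁ = 5.37×10⁻¹² W, P₂ = 2.75×10⁻¹² W
P_tot = 8.12×10⁻¹² W → 10 log₁₀(P_tot / 10⁻³) = −80.9 dBm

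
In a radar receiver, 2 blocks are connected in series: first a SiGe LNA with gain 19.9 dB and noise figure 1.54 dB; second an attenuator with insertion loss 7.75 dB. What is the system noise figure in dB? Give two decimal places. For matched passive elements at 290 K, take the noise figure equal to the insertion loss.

1.69 dB

Convert to linear (a loss of L dB is a gain of −L dB): F_i = 10^(NF_i/10), G_i = 10^(G_i,dB/10)
  Stage 1: F_1 = 10^(1.54/10) = 1.426, G_1 = 10^(19.9/10) = 97.72
  Stage 2: F_2 = 10^(7.75/10) = 5.957, G_2 = 10^(−7.75/10) = 0.1679
Friis cascade:
  F = 1.426 + (5.957 − 1)/97.72 = 1.476
NF = 10 log₁₀(1.476) = 1.69 dB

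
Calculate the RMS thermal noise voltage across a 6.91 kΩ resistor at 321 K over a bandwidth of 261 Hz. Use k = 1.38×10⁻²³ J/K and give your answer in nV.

179 nV

V_n = √(4kTRB)
4kTRB = 4 × 1.38×10⁻²³ × 321 × 6.91×10³ × 2.61×10² = 3.20×10⁻¹⁴ V²
V_n = √(3.20×10⁻¹⁴) = 1.79×10⁻⁷ V = 179 nV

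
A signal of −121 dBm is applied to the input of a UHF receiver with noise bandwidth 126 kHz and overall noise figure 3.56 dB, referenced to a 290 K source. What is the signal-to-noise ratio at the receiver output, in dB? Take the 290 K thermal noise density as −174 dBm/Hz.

Noise floor: N = −174 + 10 log₁₀(B) + NF
10 log₁₀(1.26×10⁵) = 51 dB
N = −174 + 51 + 3.56 = −119.44 dBm
SNR = P_sig − N = −121 − (−119.44) = −1.56 dB → −1.6 dB

−1.6 dB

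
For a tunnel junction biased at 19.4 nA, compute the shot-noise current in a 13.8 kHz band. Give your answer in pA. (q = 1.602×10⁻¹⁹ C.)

I_n = √(2qI·B)
2qI·B = 2 × 1.602×10⁻¹⁹ × 1.94×10⁻⁸ × 1.38×10⁴ = 8.58×10⁻²³ A²
I_n = √(8.58×10⁻²³) = 9.26×10⁻¹² A = 9.26 pA

9.26 pA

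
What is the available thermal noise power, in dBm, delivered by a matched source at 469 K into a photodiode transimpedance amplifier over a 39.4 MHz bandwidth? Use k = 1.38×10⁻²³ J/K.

−95.9 dBm

P_n = kTB = 1.38×10⁻²³ × 469 × 3.94×10⁷ = 2.55×10⁻¹³ W
In dBm: 10 log₁₀(2.55×10⁻¹³ / 10⁻³) = −95.9 dBm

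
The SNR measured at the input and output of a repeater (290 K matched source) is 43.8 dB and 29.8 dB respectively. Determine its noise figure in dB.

NF (dB) = SNR_in(dB) − SNR_out(dB) when the source is at T₀
NF = 43.8 − 29.8 = 14.0 dB

14.0 dB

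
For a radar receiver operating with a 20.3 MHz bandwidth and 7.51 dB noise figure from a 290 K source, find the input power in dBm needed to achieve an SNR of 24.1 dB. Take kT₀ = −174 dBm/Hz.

−69.3 dBm

Sensitivity = −174 + 10 log₁₀(B) + NF + SNR_min
= −174 + 73.07 + 7.51 + 24.1
= −69.32 dBm → −69.3 dBm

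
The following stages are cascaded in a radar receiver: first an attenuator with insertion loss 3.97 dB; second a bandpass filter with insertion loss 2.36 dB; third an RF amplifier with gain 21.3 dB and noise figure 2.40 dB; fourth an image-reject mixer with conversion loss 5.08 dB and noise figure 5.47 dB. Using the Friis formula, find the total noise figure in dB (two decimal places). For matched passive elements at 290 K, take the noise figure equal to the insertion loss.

Convert to linear (a loss of L dB is a gain of −L dB): F_i = 10^(NF_i/10), G_i = 10^(G_i,dB/10)
  Stage 1: F_1 = 10^(3.97/10) = 2.495, G_1 = 10^(−3.97/10) = 0.4009
  Stage 2: F_2 = 10^(2.36/10) = 1.722, G_2 = 10^(−2.36/10) = 0.5808
  Stage 3: F_3 = 10^(2.40/10) = 1.738, G_3 = 10^(21.3/10) = 134.9
  Stage 4: F_4 = 10^(5.47/10) = 3.524, G_4 = 10^(−5.08/10) = 0.3105
Friis cascade:
  F = 2.495 + (1.722 − 1)/0.4009 + (1.738 − 1)/0.2328 + (3.524 − 1)/31.41 = 7.545
NF = 10 log₁₀(7.545) = 8.78 dB

8.78 dB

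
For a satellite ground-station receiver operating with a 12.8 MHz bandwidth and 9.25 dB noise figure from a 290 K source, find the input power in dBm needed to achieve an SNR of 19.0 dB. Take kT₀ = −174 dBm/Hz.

−74.7 dBm

Sensitivity = −174 + 10 log₁₀(B) + NF + SNR_min
= −174 + 71.07 + 9.25 + 19.0
= −74.68 dBm → −74.7 dBm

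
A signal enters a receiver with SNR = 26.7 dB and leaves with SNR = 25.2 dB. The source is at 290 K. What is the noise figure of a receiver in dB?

NF (dB) = SNR_in(dB) − SNR_out(dB) when the source is at T₀
NF = 26.7 − 25.2 = 1.5 dB

1.5 dB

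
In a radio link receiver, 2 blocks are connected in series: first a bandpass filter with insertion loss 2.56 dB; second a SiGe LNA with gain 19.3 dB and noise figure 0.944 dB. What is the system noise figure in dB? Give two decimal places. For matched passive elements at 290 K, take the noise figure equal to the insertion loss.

3.50 dB

Convert to linear (a loss of L dB is a gain of −L dB): F_i = 10^(NF_i/10), G_i = 10^(G_i,dB/10)
  Stage 1: F_1 = 10^(2.56/10) = 1.803, G_1 = 10^(−2.56/10) = 0.5546
  Stage 2: F_2 = 10^(0.944/10) = 1.243, G_2 = 10^(19.3/10) = 85.11
Friis cascade:
  F = 1.803 + (1.243 − 1)/0.5546 = 2.241
NF = 10 log₁₀(2.241) = 3.50 dB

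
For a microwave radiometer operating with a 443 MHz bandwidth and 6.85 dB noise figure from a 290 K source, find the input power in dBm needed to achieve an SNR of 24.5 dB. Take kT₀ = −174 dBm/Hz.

Sensitivity = −174 + 10 log₁₀(B) + NF + SNR_min
= −174 + 86.46 + 6.85 + 24.5
= −56.19 dBm → −56.2 dBm

−56.2 dBm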